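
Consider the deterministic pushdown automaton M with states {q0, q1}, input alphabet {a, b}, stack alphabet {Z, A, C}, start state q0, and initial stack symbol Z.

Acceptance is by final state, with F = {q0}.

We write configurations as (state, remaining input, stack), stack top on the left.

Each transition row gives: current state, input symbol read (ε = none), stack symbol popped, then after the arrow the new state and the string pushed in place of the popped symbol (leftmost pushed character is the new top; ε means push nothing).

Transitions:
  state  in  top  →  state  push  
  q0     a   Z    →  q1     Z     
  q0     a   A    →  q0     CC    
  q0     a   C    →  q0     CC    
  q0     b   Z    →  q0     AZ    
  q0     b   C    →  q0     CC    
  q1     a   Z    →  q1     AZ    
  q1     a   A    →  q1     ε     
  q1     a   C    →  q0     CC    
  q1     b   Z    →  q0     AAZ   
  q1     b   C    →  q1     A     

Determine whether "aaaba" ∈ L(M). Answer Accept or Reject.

(q0, aaaba, Z) ⊢ (q1, aaba, Z) ⊢ (q1, aba, AZ) ⊢ (q1, ba, Z) ⊢ (q0, a, AAZ) ⊢ (q0, ε, CCAZ)
All input consumed; state q0 ∈ F.

Accept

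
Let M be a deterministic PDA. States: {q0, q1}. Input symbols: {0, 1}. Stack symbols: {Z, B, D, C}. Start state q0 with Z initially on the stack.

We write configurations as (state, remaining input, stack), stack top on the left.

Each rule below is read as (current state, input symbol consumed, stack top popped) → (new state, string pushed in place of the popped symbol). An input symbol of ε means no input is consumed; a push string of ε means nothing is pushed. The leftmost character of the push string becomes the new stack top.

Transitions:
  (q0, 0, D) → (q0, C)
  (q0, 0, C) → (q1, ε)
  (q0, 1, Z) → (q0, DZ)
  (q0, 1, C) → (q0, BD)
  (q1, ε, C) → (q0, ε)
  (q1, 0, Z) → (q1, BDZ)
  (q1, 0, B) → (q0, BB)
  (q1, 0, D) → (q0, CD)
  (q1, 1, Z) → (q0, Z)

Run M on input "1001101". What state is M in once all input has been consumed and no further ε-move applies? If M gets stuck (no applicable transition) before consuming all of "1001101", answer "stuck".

(q0, 1001101, Z) ⊢ (q0, 001101, DZ) ⊢ (q0, 01101, CZ) ⊢ (q1, 1101, Z) ⊢ (q0, 101, Z) ⊢ (q0, 01, DZ) ⊢ (q0, 1, CZ) ⊢ (q0, ε, BDZ)
All input consumed; M is in state q0.

q0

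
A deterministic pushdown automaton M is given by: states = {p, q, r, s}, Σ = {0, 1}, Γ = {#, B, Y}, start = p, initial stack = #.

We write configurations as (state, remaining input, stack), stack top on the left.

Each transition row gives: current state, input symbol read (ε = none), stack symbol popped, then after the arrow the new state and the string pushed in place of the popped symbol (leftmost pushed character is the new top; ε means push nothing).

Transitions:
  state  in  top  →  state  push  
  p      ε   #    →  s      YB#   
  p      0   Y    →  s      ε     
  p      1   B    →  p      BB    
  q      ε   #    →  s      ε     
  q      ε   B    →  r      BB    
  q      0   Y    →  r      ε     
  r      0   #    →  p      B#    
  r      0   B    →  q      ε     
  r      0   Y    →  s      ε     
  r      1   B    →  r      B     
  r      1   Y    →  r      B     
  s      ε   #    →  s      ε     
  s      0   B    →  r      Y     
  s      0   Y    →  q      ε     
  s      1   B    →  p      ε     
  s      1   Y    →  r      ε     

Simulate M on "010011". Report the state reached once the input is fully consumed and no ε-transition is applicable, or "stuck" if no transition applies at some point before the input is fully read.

r

(p, 010011, #)
  ε-move, top #: go to s, push YB# → (s, 010011, YB#)
  read 0, top Y: go to q, push ε → (q, 10011, B#)
  ε-move, top B: go to r, push BB → (r, 10011, BB#)
  read 1, top B: go to r, push B → (r, 0011, BB#)
  read 0, top B: go to q, push ε → (q, 011, B#)
  ε-move, top B: go to r, push BB → (r, 011, BB#)
  read 0, top B: go to q, push ε → (q, 11, B#)
  ε-move, top B: go to r, push BB → (r, 11, BB#)
  read 1, top B: go to r, push B → (r, 1, BB#)
  read 1, top B: go to r, push B → (r, ε, BB#)
All input consumed; M is in state r.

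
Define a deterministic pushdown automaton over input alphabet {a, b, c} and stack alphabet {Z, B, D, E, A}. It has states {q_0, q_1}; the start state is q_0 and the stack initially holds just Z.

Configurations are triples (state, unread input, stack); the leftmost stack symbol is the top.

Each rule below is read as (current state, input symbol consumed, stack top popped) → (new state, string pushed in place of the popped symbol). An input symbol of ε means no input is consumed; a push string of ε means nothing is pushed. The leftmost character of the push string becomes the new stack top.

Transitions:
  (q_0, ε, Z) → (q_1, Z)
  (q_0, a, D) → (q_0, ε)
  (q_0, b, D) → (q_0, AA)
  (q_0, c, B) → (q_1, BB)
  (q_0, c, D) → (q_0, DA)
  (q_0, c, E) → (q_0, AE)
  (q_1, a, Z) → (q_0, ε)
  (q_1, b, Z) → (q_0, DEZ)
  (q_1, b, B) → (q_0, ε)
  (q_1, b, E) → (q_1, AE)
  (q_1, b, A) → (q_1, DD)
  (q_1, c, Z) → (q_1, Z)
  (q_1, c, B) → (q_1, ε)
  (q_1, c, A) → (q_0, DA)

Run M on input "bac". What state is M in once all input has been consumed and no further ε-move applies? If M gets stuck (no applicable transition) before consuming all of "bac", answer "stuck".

(q_0, bac, Z)
  ε-move, top Z: go to q_1, push Z → (q_1, bac, Z)
  read b, top Z: go to q_0, push DEZ → (q_0, ac, DEZ)
  read a, top D: go to q_0, push ε → (q_0, c, EZ)
  read c, top E: go to q_0, push AE → (q_0, ε, AEZ)
All input consumed; M is in state q_0.

q_0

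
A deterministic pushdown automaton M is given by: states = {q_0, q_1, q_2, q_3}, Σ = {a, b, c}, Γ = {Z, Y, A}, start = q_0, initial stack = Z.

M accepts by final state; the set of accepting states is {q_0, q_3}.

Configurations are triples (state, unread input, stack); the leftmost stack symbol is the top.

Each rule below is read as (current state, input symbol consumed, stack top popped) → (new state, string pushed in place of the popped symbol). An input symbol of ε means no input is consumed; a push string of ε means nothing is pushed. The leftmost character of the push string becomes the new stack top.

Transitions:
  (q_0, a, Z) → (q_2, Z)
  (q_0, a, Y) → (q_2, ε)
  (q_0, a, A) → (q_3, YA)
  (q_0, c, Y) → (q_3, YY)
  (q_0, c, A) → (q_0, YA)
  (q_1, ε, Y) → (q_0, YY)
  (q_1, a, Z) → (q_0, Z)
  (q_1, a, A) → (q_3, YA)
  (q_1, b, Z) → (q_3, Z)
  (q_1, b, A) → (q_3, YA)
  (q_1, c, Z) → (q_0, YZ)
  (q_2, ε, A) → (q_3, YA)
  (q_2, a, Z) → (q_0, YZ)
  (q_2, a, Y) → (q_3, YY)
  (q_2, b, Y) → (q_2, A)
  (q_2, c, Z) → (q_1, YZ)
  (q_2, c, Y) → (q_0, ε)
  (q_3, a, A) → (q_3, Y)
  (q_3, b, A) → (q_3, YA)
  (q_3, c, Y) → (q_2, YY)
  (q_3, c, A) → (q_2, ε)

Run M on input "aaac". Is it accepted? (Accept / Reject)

Accept

(q_0, aaac, Z) ⊢ (q_2, aac, Z) ⊢ (q_0, ac, YZ) ⊢ (q_2, c, Z) ⊢ (q_1, ε, YZ) ⊢ (q_0, ε, YYZ)
All input consumed; state q_0 ∈ F.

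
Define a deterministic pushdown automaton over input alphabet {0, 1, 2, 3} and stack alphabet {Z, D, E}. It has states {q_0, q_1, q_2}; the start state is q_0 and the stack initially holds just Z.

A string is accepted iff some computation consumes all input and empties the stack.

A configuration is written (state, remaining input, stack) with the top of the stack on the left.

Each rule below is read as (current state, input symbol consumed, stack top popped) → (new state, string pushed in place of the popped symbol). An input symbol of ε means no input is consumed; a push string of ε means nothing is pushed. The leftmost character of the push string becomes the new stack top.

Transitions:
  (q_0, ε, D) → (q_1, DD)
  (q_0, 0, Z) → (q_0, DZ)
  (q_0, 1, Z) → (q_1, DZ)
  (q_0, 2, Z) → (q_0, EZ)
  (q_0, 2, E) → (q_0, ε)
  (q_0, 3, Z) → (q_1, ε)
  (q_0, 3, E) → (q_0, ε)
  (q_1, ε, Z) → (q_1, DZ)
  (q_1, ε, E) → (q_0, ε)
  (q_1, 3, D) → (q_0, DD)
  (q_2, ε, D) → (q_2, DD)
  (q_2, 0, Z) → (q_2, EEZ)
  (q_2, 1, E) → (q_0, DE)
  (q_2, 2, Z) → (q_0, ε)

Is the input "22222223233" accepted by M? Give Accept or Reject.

Accept

(q_0, 22222223233, Z)
  read 2, top Z: go to q_0, push EZ → (q_0, 2222223233, EZ)
  read 2, top E: go to q_0, push ε → (q_0, 222223233, Z)
  read 2, top Z: go to q_0, push EZ → (q_0, 22223233, EZ)
  read 2, top E: go to q_0, push ε → (q_0, 2223233, Z)
  read 2, top Z: go to q_0, push EZ → (q_0, 223233, EZ)
  read 2, top E: go to q_0, push ε → (q_0, 23233, Z)
  read 2, top Z: go to q_0, push EZ → (q_0, 3233, EZ)
  read 3, top E: go to q_0, push ε → (q_0, 233, Z)
  read 2, top Z: go to q_0, push EZ → (q_0, 33, EZ)
  read 3, top E: go to q_0, push ε → (q_0, 3, Z)
  read 3, top Z: go to q_1, push ε → (q_1, ε, ε)
All input consumed and the stack is empty.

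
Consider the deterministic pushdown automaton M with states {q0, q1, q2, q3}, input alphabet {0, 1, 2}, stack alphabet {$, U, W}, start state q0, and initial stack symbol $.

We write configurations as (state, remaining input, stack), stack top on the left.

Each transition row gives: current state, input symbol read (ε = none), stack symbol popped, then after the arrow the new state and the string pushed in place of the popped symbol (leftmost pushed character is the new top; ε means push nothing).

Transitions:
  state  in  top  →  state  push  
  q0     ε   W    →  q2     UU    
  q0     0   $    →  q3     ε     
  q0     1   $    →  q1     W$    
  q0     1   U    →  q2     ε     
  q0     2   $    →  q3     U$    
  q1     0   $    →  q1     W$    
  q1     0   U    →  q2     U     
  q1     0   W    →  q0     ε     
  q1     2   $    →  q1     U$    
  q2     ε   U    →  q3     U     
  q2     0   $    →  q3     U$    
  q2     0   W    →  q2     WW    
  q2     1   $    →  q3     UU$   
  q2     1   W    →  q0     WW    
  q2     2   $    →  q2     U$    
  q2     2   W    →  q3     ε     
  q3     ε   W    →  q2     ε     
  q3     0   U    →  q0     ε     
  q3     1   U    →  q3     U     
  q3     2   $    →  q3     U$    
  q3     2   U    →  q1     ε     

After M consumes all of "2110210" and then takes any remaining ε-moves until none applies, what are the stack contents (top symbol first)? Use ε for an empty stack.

$

(q0, 2110210, $)
  read 2, top $: go to q3, push U$ → (q3, 110210, U$)
  read 1, top U: go to q3, push U → (q3, 10210, U$)
  read 1, top U: go to q3, push U → (q3, 0210, U$)
  read 0, top U: go to q0, push ε → (q0, 210, $)
  read 2, top $: go to q3, push U$ → (q3, 10, U$)
  read 1, top U: go to q3, push U → (q3, 0, U$)
  read 0, top U: go to q0, push ε → (q0, ε, $)
All input consumed in state q0 with stack $.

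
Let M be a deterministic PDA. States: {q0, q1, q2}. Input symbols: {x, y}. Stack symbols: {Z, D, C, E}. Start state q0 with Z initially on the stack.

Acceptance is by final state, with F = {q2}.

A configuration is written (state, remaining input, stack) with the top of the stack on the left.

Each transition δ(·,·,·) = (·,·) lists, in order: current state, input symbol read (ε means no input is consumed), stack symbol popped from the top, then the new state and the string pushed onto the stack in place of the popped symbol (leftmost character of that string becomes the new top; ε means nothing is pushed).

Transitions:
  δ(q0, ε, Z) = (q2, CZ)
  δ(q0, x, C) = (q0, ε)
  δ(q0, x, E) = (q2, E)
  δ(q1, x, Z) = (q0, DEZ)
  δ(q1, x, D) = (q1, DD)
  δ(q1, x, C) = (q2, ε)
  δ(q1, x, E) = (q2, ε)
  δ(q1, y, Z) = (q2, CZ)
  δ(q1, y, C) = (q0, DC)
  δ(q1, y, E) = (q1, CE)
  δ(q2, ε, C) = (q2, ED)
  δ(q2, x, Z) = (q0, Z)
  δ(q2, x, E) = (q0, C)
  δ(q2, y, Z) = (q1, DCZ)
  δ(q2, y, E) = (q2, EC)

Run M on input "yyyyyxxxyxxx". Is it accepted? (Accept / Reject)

Reject

(q0, yyyyyxxxyxxx, Z) ⊢ (q2, yyyyyxxxyxxx, CZ) ⊢ (q2, yyyyyxxxyxxx, EDZ) ⊢ (q2, yyyyxxxyxxx, ECDZ) ⊢ (q2, yyyxxxyxxx, ECCDZ) ⊢ (q2, yyxxxyxxx, ECCCDZ) ⊢ (q2, yxxxyxxx, ECCCCDZ) ⊢ (q2, xxxyxxx, ECCCCCDZ) ⊢ (q0, xxyxxx, CCCCCCDZ) ⊢ (q0, xyxxx, CCCCCDZ) ⊢ (q0, yxxx, CCCCDZ)
No transition applies at (q0, yxxx, CCCCDZ); input not fully consumed.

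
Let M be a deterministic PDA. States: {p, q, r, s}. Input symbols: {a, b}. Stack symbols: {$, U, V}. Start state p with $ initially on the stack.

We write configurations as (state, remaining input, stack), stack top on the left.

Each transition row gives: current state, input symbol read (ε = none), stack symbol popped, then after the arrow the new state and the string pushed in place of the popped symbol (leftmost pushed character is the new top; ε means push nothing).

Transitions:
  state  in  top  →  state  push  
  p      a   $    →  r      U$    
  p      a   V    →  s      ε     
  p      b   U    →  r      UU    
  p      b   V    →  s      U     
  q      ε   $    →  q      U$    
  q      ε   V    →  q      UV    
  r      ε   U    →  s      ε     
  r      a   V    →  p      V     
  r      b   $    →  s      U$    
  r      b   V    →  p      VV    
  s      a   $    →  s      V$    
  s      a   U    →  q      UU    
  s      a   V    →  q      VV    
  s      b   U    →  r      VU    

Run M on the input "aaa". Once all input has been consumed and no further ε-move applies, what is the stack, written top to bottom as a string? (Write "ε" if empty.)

UVV$

(p, aaa, $)
  read a, top $: go to r, push U$ → (r, aa, U$)
  ε-move, top U: go to s, push ε → (s, aa, $)
  read a, top $: go to s, push V$ → (s, a, V$)
  read a, top V: go to q, push VV → (q, ε, VV$)
  ε-move, top V: go to q, push UV → (q, ε, UVV$)
All input consumed in state q with stack UVV$.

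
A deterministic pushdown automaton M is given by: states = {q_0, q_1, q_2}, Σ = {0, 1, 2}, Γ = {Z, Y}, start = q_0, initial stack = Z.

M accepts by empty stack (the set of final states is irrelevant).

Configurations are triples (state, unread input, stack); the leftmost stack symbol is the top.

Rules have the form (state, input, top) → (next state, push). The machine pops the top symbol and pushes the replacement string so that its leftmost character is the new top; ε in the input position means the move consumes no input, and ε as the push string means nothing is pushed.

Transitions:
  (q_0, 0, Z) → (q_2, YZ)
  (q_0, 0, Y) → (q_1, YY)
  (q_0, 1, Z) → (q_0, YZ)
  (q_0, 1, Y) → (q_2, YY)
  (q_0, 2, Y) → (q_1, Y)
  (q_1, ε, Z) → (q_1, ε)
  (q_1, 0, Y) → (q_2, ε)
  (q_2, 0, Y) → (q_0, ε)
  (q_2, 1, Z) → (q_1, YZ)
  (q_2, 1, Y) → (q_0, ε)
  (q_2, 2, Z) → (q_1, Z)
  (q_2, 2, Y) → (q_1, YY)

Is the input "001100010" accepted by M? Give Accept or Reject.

Reject

(q_0, 001100010, Z)
  read 0, top Z: go to q_2, push YZ → (q_2, 01100010, YZ)
  read 0, top Y: go to q_0, push ε → (q_0, 1100010, Z)
  read 1, top Z: go to q_0, push YZ → (q_0, 100010, YZ)
  read 1, top Y: go to q_2, push YY → (q_2, 00010, YYZ)
  read 0, top Y: go to q_0, push ε → (q_0, 0010, YZ)
  read 0, top Y: go to q_1, push YY → (q_1, 010, YYZ)
  read 0, top Y: go to q_2, push ε → (q_2, 10, YZ)
  read 1, top Y: go to q_0, push ε → (q_0, 0, Z)
  read 0, top Z: go to q_2, push YZ → (q_2, ε, YZ)
All input consumed; stack is YZ, not empty, and no further ε-move applies.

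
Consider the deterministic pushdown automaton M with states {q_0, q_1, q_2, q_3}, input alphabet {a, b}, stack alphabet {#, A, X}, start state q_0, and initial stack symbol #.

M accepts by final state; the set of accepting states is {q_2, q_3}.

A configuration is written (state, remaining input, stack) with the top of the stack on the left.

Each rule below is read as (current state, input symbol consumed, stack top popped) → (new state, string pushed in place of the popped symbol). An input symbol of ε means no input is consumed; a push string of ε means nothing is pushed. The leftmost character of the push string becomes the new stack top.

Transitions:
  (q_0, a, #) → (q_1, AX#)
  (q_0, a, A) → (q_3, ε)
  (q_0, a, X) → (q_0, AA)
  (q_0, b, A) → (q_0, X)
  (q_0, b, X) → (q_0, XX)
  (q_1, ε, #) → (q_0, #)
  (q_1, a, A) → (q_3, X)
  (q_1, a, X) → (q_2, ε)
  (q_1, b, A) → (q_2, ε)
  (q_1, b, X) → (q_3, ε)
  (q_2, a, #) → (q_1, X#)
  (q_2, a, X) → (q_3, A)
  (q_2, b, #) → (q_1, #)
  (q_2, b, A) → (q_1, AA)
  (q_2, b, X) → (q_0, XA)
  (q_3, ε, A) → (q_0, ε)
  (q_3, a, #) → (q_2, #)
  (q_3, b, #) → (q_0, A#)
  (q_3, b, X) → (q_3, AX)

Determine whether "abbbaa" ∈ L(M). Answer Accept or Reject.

(q_0, abbbaa, #)
  read a, top #: go to q_1, push AX# → (q_1, bbbaa, AX#)
  read b, top A: go to q_2, push ε → (q_2, bbaa, X#)
  read b, top X: go to q_0, push XA → (q_0, baa, XA#)
  read b, top X: go to q_0, push XX → (q_0, aa, XXA#)
  read a, top X: go to q_0, push AA → (q_0, a, AAXA#)
  read a, top A: go to q_3, push ε → (q_3, ε, AXA#)
All input consumed; state q_3 ∈ F.

Accept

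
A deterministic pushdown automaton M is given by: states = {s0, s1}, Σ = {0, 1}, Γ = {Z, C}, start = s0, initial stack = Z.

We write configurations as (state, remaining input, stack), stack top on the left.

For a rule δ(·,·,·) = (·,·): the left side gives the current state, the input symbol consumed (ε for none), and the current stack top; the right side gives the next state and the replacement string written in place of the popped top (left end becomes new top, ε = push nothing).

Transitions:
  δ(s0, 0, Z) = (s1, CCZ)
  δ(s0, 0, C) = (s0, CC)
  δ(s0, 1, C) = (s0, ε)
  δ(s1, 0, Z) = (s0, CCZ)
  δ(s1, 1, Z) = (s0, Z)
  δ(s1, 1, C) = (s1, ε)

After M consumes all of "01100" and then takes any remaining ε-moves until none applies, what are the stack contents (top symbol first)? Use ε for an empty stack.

CCCZ

(s0, 01100, Z)
  read 0, top Z: go to s1, push CCZ → (s1, 1100, CCZ)
  read 1, top C: go to s1, push ε → (s1, 100, CZ)
  read 1, top C: go to s1, push ε → (s1, 00, Z)
  read 0, top Z: go to s0, push CCZ → (s0, 0, CCZ)
  read 0, top C: go to s0, push CC → (s0, ε, CCCZ)
All input consumed in state s0 with stack CCCZ.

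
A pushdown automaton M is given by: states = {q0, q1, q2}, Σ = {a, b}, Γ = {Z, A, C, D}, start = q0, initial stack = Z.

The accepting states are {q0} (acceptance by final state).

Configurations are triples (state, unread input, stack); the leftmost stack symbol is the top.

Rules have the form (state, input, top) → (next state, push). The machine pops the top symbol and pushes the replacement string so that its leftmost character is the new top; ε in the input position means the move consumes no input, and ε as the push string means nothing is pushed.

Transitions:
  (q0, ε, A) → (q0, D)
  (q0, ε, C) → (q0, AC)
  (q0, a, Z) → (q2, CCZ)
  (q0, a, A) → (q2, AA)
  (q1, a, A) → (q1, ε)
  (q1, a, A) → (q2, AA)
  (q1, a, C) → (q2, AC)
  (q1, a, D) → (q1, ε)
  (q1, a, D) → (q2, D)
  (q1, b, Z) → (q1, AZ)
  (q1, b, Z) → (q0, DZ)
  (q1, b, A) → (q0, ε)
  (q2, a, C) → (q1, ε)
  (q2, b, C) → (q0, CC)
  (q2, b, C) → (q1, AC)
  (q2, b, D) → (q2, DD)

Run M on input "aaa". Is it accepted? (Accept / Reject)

Reject

No computation consumes all input and reaches a final state.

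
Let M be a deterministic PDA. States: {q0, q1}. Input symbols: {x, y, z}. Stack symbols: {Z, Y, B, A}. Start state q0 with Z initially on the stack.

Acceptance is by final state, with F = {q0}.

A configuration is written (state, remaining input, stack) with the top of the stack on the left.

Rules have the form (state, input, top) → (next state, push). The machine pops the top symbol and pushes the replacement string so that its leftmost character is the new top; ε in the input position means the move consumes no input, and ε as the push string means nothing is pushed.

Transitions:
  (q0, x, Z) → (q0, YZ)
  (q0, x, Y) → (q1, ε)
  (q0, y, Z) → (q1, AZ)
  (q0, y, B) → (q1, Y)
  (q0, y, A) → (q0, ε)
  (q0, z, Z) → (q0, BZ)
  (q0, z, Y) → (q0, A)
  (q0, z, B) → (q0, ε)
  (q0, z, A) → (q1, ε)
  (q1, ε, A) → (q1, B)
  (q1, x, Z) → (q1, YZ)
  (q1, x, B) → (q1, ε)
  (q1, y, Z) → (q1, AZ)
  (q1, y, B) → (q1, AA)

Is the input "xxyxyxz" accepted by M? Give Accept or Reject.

Reject

(q0, xxyxyxz, Z) ⊢ (q0, xyxyxz, YZ) ⊢ (q1, yxyxz, Z) ⊢ (q1, xyxz, AZ) ⊢ (q1, xyxz, BZ) ⊢ (q1, yxz, Z) ⊢ (q1, xz, AZ) ⊢ (q1, xz, BZ) ⊢ (q1, z, Z)
No transition applies at (q1, z, Z); input not fully consumed.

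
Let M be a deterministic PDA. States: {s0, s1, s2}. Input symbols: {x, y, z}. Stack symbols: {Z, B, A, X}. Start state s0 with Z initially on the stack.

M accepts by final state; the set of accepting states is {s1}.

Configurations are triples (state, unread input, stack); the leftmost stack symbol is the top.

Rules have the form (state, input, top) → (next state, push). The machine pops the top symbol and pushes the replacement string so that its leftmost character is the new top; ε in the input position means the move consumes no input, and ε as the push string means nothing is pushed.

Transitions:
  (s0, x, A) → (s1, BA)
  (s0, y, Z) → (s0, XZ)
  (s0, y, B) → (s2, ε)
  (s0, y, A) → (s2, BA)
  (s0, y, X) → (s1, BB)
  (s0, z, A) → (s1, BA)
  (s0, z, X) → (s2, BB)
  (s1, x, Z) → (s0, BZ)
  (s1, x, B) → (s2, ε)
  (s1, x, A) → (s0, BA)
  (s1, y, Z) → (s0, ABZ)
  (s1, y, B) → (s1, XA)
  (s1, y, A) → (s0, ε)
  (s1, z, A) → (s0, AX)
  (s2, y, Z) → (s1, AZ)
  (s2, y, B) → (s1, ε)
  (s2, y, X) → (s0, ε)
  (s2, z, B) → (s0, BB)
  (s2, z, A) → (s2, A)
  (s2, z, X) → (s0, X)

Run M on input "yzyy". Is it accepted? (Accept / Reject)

Accept

(s0, yzyy, Z) ⊢ (s0, zyy, XZ) ⊢ (s2, yy, BBZ) ⊢ (s1, y, BZ) ⊢ (s1, ε, XAZ)
All input consumed; state s1 ∈ F.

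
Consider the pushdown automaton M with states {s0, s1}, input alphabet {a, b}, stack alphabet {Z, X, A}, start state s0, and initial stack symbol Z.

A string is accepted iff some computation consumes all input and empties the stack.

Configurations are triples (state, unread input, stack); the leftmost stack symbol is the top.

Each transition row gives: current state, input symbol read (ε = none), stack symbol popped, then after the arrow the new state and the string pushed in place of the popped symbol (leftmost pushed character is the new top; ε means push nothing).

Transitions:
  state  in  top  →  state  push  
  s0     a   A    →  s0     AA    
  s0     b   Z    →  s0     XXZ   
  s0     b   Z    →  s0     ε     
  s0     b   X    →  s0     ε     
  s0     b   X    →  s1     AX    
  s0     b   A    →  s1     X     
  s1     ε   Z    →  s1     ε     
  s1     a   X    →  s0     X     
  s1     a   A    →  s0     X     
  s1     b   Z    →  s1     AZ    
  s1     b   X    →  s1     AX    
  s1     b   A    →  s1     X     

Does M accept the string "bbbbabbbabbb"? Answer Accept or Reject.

One accepting computation: (s0, bbbbabbbabbb, Z) ⊢ (s0, bbbabbbabbb, XXZ) ⊢ (s0, bbabbbabbb, XZ) ⊢ (s1, babbbabbb, AXZ) ⊢ (s1, abbbabbb, XXZ) ⊢ (s0, bbbabbb, XXZ) ⊢ (s0, bbabbb, XZ) ⊢ (s1, babbb, AXZ) ⊢ (s1, abbb, XXZ) ⊢ (s0, bbb, XXZ) ⊢ (s0, bb, XZ) ⊢ (s0, b, Z) ⊢ (s0, ε, ε)
All input consumed and the stack is empty.

Accept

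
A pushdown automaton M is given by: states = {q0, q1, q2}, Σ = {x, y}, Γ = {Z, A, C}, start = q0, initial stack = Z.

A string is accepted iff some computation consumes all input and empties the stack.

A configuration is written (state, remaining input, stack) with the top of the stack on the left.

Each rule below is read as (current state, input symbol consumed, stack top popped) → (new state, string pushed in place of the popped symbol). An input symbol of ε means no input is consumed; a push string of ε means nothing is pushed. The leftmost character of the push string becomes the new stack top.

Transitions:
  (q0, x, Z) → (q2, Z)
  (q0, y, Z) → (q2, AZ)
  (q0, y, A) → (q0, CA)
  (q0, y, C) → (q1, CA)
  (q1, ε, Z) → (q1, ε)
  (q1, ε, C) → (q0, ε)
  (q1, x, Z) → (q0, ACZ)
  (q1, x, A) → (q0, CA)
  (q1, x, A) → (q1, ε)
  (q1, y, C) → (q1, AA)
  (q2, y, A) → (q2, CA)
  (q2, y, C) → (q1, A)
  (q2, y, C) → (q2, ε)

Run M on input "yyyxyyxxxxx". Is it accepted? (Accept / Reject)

Accept

One accepting computation: (q0, yyyxyyxxxxx, Z) ⊢ (q2, yyxyyxxxxx, AZ) ⊢ (q2, yxyyxxxxx, CAZ) ⊢ (q1, xyyxxxxx, AAZ) ⊢ (q0, yyxxxxx, CAAZ) ⊢ (q1, yxxxxx, CAAAZ) ⊢ (q1, xxxxx, AAAAAZ) ⊢ (q1, xxxx, AAAAZ) ⊢ (q1, xxx, AAAZ) ⊢ (q1, xx, AAZ) ⊢ (q1, x, AZ) ⊢ (q1, ε, Z) ⊢ (q1, ε, ε)
All input consumed and the stack is empty.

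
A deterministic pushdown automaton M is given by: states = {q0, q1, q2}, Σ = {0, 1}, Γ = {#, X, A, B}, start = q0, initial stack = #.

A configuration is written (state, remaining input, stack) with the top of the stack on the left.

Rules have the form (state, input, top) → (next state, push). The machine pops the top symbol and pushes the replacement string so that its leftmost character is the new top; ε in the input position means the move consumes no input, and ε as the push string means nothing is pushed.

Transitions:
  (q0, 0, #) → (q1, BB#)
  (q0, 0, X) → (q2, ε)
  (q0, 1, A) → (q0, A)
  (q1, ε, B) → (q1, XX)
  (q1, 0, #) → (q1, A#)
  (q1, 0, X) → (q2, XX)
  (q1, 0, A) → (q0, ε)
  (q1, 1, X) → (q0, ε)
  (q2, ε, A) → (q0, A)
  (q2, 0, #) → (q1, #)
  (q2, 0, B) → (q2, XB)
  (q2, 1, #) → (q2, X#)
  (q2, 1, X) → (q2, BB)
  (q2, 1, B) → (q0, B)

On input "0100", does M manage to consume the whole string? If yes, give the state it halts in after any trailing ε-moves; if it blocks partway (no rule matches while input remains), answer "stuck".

q2

(q0, 0100, #)
  read 0, top #: go to q1, push BB# → (q1, 100, BB#)
  ε-move, top B: go to q1, push XX → (q1, 100, XXB#)
  read 1, top X: go to q0, push ε → (q0, 00, XB#)
  read 0, top X: go to q2, push ε → (q2, 0, B#)
  read 0, top B: go to q2, push XB → (q2, ε, XB#)
All input consumed; M is in state q2.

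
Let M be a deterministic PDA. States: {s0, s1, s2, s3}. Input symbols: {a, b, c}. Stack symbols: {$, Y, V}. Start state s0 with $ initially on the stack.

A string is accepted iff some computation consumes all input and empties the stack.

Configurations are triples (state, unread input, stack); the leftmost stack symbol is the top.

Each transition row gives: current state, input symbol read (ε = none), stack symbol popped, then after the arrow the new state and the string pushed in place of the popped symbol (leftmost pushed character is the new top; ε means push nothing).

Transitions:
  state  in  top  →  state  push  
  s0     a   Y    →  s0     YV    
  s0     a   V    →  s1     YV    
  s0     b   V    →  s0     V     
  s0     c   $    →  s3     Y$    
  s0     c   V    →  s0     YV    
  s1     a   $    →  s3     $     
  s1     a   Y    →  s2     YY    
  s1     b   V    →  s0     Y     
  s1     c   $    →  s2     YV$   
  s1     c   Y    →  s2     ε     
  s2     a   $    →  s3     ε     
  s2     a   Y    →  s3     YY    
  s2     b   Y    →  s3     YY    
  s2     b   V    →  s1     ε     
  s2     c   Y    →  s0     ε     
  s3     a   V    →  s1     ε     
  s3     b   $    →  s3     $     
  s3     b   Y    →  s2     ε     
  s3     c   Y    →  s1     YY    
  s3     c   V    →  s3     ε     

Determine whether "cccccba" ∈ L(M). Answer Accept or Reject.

Accept

(s0, cccccba, $)
  read c, top $: go to s3, push Y$ → (s3, ccccba, Y$)
  read c, top Y: go to s1, push YY → (s1, cccba, YY$)
  read c, top Y: go to s2, push ε → (s2, ccba, Y$)
  read c, top Y: go to s0, push ε → (s0, cba, $)
  read c, top $: go to s3, push Y$ → (s3, ba, Y$)
  read b, top Y: go to s2, push ε → (s2, a, $)
  read a, top $: go to s3, push ε → (s3, ε, ε)
All input consumed and the stack is empty.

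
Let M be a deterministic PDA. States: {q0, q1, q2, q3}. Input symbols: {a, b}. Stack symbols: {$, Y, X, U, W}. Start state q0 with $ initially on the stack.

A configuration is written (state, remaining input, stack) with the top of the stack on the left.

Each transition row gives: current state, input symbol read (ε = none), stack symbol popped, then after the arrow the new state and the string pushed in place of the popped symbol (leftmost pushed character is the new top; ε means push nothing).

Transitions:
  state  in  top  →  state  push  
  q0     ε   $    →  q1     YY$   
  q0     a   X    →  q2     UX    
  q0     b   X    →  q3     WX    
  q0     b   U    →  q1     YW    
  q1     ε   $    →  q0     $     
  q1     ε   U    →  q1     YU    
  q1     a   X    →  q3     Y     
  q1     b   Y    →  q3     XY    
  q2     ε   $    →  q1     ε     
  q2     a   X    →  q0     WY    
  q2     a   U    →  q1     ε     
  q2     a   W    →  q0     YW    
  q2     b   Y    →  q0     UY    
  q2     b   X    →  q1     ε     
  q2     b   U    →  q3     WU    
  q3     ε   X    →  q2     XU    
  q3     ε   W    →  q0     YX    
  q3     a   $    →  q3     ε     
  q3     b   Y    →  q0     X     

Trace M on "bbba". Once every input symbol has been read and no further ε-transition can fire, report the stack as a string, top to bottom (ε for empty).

(q0, bbba, $)
  ε-move, top $: go to q1, push YY$ → (q1, bbba, YY$)
  read b, top Y: go to q3, push XY → (q3, bba, XYY$)
  ε-move, top X: go to q2, push XU → (q2, bba, XUYY$)
  read b, top X: go to q1, push ε → (q1, ba, UYY$)
  ε-move, top U: go to q1, push YU → (q1, ba, YUYY$)
  read b, top Y: go to q3, push XY → (q3, a, XYUYY$)
  ε-move, top X: go to q2, push XU → (q2, a, XUYUYY$)
  read a, top X: go to q0, push WY → (q0, ε, WYUYUYY$)
All input consumed in state q0 with stack WYUYUYY$.

WYUYUYY$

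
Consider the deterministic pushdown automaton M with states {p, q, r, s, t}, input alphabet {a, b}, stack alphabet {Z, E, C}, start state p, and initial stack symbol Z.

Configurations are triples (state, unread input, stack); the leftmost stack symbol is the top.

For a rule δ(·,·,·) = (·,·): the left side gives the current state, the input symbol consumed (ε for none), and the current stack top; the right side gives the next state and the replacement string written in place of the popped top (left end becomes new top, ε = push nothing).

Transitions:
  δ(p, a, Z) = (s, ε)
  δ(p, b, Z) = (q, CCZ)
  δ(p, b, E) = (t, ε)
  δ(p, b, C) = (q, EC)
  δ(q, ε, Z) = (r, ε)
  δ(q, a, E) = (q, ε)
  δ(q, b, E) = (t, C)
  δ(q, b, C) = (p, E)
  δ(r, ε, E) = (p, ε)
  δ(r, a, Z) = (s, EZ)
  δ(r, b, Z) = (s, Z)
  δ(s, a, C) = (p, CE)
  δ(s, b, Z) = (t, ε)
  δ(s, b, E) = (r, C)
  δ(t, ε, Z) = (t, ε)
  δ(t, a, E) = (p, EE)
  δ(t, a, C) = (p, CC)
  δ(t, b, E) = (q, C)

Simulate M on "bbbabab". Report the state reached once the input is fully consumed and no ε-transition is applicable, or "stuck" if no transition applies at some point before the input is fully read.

(p, bbbabab, Z)
  read b, top Z: go to q, push CCZ → (q, bbabab, CCZ)
  read b, top C: go to p, push E → (p, babab, ECZ)
  read b, top E: go to t, push ε → (t, abab, CZ)
  read a, top C: go to p, push CC → (p, bab, CCZ)
  read b, top C: go to q, push EC → (q, ab, ECCZ)
  read a, top E: go to q, push ε → (q, b, CCZ)
  read b, top C: go to p, push E → (p, ε, ECZ)
All input consumed; M is in state p.

p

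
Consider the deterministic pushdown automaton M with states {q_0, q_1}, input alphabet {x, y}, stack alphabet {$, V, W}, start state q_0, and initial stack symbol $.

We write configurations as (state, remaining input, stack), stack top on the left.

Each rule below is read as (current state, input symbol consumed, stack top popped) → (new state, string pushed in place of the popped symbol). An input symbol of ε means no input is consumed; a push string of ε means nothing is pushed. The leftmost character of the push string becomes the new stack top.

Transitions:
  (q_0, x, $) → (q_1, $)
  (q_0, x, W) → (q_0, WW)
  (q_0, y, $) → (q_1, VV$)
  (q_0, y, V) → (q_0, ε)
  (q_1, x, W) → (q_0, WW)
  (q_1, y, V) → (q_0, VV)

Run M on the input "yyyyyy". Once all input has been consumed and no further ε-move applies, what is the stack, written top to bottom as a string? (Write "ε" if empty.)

(q_0, yyyyyy, $)
  read y, top $: go to q_1, push VV$ → (q_1, yyyyy, VV$)
  read y, top V: go to q_0, push VV → (q_0, yyyy, VVV$)
  read y, top V: go to q_0, push ε → (q_0, yyy, VV$)
  read y, top V: go to q_0, push ε → (q_0, yy, V$)
  read y, top V: go to q_0, push ε → (q_0, y, $)
  read y, top $: go to q_1, push VV$ → (q_1, ε, VV$)
All input consumed in state q_1 with stack VV$.

VV$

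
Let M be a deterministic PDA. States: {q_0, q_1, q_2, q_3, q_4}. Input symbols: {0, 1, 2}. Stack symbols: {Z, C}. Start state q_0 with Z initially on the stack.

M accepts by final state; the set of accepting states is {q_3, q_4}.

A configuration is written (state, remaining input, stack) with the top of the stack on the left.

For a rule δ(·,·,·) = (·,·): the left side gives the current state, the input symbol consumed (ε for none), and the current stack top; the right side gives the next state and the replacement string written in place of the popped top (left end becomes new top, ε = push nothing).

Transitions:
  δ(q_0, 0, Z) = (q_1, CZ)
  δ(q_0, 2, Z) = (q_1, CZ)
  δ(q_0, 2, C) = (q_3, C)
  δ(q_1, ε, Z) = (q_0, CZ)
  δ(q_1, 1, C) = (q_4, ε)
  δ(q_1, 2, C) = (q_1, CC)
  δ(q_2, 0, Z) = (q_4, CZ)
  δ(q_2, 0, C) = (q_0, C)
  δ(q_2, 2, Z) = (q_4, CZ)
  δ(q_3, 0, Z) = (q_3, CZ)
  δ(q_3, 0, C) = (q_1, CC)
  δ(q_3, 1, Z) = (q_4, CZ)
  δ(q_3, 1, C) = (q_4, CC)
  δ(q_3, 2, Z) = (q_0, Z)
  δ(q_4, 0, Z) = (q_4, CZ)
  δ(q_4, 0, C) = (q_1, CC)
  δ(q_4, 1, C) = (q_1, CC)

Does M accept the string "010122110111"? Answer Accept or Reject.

(q_0, 010122110111, Z)
  read 0, top Z: go to q_1, push CZ → (q_1, 10122110111, CZ)
  read 1, top C: go to q_4, push ε → (q_4, 0122110111, Z)
  read 0, top Z: go to q_4, push CZ → (q_4, 122110111, CZ)
  read 1, top C: go to q_1, push CC → (q_1, 22110111, CCZ)
  read 2, top C: go to q_1, push CC → (q_1, 2110111, CCCZ)
  read 2, top C: go to q_1, push CC → (q_1, 110111, CCCCZ)
  read 1, top C: go to q_4, push ε → (q_4, 10111, CCCZ)
  read 1, top C: go to q_1, push CC → (q_1, 0111, CCCCZ)
No transition applies at (q_1, 0111, CCCCZ); input not fully consumed.

Reject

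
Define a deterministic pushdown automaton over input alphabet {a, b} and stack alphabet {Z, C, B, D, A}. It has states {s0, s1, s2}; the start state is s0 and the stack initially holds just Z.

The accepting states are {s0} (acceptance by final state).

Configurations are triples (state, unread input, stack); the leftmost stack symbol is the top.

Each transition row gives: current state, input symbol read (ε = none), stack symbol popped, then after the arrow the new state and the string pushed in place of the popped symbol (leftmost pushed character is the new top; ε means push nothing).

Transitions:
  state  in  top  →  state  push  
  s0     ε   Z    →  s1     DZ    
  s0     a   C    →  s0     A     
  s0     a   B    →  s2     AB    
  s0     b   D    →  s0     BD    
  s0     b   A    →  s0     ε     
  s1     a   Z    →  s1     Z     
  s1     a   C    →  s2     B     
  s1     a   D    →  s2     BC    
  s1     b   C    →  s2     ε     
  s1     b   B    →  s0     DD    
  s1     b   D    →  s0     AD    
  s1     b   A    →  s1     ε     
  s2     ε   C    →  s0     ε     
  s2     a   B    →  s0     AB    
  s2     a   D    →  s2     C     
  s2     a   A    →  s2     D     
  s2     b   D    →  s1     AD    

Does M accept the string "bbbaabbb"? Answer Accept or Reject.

(s0, bbbaabbb, Z)
  ε-move, top Z: go to s1, push DZ → (s1, bbbaabbb, DZ)
  read b, top D: go to s0, push AD → (s0, bbaabbb, ADZ)
  read b, top A: go to s0, push ε → (s0, baabbb, DZ)
  read b, top D: go to s0, push BD → (s0, aabbb, BDZ)
  read a, top B: go to s2, push AB → (s2, abbb, ABDZ)
  read a, top A: go to s2, push D → (s2, bbb, DBDZ)
  read b, top D: go to s1, push AD → (s1, bb, ADBDZ)
  read b, top A: go to s1, push ε → (s1, b, DBDZ)
  read b, top D: go to s0, push AD → (s0, ε, ADBDZ)
All input consumed; state s0 ∈ F.

Accept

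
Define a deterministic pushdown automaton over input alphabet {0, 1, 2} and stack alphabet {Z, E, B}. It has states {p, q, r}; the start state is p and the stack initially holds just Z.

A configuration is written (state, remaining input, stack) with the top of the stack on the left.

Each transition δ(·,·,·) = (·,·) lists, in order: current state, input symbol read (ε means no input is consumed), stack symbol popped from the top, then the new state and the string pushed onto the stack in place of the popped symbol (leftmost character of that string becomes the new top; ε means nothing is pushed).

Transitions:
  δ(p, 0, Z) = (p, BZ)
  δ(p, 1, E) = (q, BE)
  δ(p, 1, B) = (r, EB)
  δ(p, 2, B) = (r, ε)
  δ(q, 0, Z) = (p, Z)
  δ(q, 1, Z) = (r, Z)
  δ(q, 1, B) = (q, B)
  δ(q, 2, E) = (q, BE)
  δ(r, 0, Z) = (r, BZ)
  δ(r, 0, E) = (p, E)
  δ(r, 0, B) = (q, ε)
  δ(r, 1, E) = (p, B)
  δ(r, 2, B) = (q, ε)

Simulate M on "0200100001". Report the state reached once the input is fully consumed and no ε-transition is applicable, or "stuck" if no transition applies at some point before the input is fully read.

r

(p, 0200100001, Z)
  read 0, top Z: go to p, push BZ → (p, 200100001, BZ)
  read 2, top B: go to r, push ε → (r, 00100001, Z)
  read 0, top Z: go to r, push BZ → (r, 0100001, BZ)
  read 0, top B: go to q, push ε → (q, 100001, Z)
  read 1, top Z: go to r, push Z → (r, 00001, Z)
  read 0, top Z: go to r, push BZ → (r, 0001, BZ)
  read 0, top B: go to q, push ε → (q, 001, Z)
  read 0, top Z: go to p, push Z → (p, 01, Z)
  read 0, top Z: go to p, push BZ → (p, 1, BZ)
  read 1, top B: go to r, push EB → (r, ε, EBZ)
All input consumed; M is in state r.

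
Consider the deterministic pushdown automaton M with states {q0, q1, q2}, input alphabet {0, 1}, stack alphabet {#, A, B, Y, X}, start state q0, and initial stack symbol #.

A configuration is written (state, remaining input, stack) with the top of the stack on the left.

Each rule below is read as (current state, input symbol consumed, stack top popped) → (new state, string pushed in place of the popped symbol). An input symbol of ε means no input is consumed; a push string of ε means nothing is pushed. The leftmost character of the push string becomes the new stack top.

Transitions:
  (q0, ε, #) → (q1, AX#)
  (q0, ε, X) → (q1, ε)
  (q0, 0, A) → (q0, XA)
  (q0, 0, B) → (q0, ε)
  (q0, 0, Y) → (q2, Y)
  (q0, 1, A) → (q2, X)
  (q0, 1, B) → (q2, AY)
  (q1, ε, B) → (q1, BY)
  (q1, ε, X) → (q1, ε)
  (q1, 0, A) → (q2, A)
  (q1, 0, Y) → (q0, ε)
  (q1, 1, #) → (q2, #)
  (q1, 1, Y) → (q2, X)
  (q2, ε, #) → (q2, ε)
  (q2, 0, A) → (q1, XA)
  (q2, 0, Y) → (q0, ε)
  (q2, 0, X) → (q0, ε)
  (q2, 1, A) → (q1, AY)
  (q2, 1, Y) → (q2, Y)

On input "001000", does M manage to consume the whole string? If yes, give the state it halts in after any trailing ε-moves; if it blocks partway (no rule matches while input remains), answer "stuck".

stuck

(q0, 001000, #)
  ε-move, top #: go to q1, push AX# → (q1, 001000, AX#)
  read 0, top A: go to q2, push A → (q2, 01000, AX#)
  read 0, top A: go to q1, push XA → (q1, 1000, XAX#)
  ε-move, top X: go to q1, push ε → (q1, 1000, AX#)
No transition for (q1, 1, top A); M blocks with input 1000 remaining.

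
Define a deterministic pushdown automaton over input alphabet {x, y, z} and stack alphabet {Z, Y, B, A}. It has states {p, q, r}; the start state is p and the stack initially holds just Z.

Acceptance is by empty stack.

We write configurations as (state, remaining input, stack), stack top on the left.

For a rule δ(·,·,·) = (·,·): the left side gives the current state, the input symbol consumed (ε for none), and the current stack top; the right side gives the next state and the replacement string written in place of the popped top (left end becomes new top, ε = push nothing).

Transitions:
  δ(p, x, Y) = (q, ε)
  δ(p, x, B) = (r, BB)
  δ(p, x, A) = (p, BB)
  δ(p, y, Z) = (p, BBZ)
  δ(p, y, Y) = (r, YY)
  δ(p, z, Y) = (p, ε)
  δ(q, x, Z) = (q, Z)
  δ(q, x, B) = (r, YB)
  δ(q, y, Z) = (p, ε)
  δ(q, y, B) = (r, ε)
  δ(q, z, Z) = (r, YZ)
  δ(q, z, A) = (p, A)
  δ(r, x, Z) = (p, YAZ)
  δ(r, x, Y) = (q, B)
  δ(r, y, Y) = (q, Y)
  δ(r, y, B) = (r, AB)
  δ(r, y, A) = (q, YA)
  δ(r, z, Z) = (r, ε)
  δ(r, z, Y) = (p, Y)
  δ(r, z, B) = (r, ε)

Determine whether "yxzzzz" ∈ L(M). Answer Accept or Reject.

(p, yxzzzz, Z) ⊢ (p, xzzzz, BBZ) ⊢ (r, zzzz, BBBZ) ⊢ (r, zzz, BBZ) ⊢ (r, zz, BZ) ⊢ (r, z, Z) ⊢ (r, ε, ε)
All input consumed and the stack is empty.

Accept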